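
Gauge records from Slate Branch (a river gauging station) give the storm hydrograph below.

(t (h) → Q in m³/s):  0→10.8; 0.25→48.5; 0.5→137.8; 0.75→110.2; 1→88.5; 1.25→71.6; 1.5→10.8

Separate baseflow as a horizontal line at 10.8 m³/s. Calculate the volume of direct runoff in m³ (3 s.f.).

Direct-runoff ordinates (Q − Q_b): 0.0, 37.7, 127.0, 99.4, 77.7, 60.8, 0.0 m³/s.
ΣQ_DR = 402.6 m³/s.
With Δt = 0.25 h = 900 s, V = ΣQ_DR · Δt = 402.6 × 900 = 3.62 × 10^5 m³.

V ≈ 3.62 × 10^5 m³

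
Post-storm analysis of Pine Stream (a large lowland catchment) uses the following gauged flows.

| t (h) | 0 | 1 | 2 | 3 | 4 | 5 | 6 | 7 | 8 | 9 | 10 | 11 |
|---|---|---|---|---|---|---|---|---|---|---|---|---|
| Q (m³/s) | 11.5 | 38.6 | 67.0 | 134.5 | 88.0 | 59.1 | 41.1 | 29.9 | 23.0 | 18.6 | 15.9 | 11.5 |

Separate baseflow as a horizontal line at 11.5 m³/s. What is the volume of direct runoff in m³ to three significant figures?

Direct-runoff ordinates (Q − Q_b): 0.0, 27.1, 55.5, 123.0, 76.5, 47.6, 29.6, 18.4, 11.5, 7.1, 4.4, 0.0 m³/s.
ΣQ_DR = 400.7 m³/s.
With Δt = 1 h = 3600 s, V = ΣQ_DR · Δt = 400.7 × 3600 = 1.44 × 10^6 m³.

V ≈ 1.44 × 10^6 m³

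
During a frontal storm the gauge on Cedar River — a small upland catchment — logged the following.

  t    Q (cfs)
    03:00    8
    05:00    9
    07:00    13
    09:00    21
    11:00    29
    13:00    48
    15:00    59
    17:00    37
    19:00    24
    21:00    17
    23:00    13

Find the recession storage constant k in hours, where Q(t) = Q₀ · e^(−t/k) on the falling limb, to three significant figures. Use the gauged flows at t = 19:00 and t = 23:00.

k ≈ 6.52 h

On the falling limb, Q drops from 24 to 13 cfs between t = 19:00 and t = 23:00 (Δt = 4 h).
k = −Δt / ln(Q₂/Q₁) = −4 / ln(13/24) = 6.52 h.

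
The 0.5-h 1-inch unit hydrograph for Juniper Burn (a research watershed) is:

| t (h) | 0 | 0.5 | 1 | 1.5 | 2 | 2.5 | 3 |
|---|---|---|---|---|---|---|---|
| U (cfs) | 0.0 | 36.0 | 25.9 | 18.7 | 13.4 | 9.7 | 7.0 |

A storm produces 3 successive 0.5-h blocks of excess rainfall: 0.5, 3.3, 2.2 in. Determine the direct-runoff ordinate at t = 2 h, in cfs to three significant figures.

By discrete convolution, Q_j = Σ (P_i / 1 in) · U_{j−i}.
At t = 2 h (j=4): Q = (0.5/1)·13.4 + (3.3/1)·18.7 + (2.2/1)·25.9 = 125 cfs.

Q ≈ 125 cfs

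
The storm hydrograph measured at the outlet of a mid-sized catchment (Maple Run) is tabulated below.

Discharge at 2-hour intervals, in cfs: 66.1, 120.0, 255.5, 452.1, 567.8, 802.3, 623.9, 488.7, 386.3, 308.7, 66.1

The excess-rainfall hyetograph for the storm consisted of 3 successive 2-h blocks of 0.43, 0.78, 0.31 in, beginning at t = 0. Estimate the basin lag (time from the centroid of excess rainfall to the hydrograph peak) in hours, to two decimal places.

Centroid of excess rainfall: t_c = Σ P_i·t̄_i / ΣP_i = 2.8421 h (block centres at 1, 3, 5 h).
Hydrograph peak occurs at t = 10 h, so basin lag t_L = 10 − 2.8421 = 7.16 h.

t_L ≈ 7.16 h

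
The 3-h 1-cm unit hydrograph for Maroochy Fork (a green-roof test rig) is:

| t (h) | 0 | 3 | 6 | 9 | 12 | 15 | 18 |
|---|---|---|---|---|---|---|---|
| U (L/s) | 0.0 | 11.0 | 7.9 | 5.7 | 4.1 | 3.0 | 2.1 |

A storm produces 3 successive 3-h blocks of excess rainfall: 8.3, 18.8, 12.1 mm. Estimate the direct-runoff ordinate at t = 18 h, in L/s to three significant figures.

By discrete convolution, Q_j = Σ (P_i / 10 mm) · U_{j−i}.
At t = 18 h (j=6): Q = (8.3/10)·2.1 + (18.8/10)·3.0 + (12.1/10)·4.1 = 12.3 L/s.

Q ≈ 12.3 L/s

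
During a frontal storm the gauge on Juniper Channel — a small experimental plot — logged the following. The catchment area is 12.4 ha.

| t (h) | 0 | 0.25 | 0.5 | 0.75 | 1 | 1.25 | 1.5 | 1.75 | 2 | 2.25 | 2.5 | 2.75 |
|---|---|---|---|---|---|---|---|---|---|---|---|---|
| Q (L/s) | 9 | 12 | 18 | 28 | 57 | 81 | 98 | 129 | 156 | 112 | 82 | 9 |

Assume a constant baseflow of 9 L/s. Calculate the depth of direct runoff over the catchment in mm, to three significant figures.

d ≈ 4.96 mm

Direct runoff: 0.0, 3.0, 9.0, 19.0, 48.0, 72.0, 89.0, 120.0, 147.0, 103.0, 73.0, 0.0 L/s; ΣQ_DR = 683.0 L/s.
V = ΣQ_DR · Δt = 683.0 × 900 s = 6.147 × 10^5 L.
Over A = 12.4 ha, depth = V / A = 4.96 mm.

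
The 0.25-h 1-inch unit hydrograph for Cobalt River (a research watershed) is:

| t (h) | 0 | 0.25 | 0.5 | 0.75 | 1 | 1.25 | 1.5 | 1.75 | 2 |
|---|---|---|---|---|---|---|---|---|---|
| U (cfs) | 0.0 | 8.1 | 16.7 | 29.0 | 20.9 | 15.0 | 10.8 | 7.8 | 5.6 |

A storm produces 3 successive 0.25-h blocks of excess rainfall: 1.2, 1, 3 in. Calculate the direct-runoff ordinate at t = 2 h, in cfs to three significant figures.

Q ≈ 46.9 cfs

By discrete convolution, Q_j = Σ (P_i / 1 in) · U_{j−i}.
At t = 2 h (j=8): Q = (1.2/1)·5.6 + (1/1)·7.8 + (3/1)·10.8 = 46.9 cfs.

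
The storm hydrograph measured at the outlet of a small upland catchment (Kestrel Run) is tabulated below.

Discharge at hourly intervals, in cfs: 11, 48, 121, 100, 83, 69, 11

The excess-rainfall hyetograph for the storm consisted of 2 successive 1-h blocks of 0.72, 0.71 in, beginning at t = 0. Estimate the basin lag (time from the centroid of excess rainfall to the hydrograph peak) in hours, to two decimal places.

t_L ≈ 1.00 h

Centroid of excess rainfall: t_c = Σ P_i·t̄_i / ΣP_i = 0.9965 h (block centres at 0.5, 1.5 h).
Hydrograph peak occurs at t = 2 h, so basin lag t_L = 2 − 0.9965 = 1.00 h.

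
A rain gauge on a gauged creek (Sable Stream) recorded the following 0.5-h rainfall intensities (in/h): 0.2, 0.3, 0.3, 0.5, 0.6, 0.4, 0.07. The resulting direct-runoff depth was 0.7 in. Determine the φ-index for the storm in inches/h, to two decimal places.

φ ≈ 0.15 in/h

Only the 6 blocks with intensity above φ contribute runoff: 0.2, 0.3, 0.3, 0.5, 0.6, 0.4 in/h.
Σ(I−φ)·Δt = d  ⇒  (0.2+0.3+0.3+0.5+0.6+0.4 − 6φ)·0.5 = 0.7
φ = (2.300 − 0.7/0.5) / 6 = 0.15 in/h.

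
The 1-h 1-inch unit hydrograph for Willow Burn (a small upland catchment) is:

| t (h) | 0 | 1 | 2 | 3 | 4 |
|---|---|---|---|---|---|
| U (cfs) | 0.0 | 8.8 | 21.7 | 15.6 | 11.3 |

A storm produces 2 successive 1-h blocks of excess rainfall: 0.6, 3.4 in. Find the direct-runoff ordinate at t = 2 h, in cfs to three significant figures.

By discrete convolution, Q_j = Σ (P_i / 1 in) · U_{j−i}.
At t = 2 h (j=2): Q = (0.6/1)·21.7 + (3.4/1)·8.8 = 42.9 cfs.

Q ≈ 42.9 cfs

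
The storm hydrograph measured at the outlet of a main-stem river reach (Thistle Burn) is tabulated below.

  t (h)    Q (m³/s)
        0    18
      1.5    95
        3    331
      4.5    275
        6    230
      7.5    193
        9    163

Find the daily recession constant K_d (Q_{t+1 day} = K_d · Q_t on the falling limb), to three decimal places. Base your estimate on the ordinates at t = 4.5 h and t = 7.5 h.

K_d ≈ 0.059

Between t = 4.5 h and t = 7.5 h the flow falls from 275 to 193 m³/s over 2×1.5 h = 3 h.
Per-interval ratio K = (193/275)^(1/2) = 0.8377; K_d = K^(24/1.5) = 0.059.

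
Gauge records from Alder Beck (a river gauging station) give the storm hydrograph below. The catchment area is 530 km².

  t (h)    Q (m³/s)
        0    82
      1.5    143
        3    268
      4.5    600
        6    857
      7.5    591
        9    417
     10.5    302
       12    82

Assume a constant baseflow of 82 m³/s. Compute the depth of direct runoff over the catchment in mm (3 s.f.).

Direct runoff: 0.0, 61.0, 186.0, 518.0, 775.0, 509.0, 335.0, 220.0, 0.0 m³/s; ΣQ_DR = 2604 m³/s.
V = ΣQ_DR · Δt = 2604 × 5400 s = 1.406 × 10^7 m³.
Over A = 530 km², depth = V / A = 26.5 mm.

d ≈ 26.5 mm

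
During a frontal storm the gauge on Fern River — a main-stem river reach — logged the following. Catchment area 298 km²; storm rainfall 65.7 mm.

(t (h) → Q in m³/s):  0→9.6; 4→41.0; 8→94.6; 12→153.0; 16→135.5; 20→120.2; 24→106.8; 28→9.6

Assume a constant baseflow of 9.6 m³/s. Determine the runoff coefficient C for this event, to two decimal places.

C ≈ 0.44

ΣQ_DR = 593.5 m³/s; V = ΣQ_DR·Δt = 8.546 × 10^6 m³.
Runoff depth d = V / A = 28.68 mm.
C = d / P = 28.68 / 65.7 = 0.44.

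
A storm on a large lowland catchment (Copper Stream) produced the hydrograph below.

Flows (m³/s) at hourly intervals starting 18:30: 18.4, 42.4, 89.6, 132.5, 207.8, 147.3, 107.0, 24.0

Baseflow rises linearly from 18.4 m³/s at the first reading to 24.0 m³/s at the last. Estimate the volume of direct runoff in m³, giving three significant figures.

Direct-runoff ordinates (Q − Q_b): 0.00, 23.20, 69.60, 111.70, 186.20, 124.90, 83.80, 0.00 m³/s.
ΣQ_DR = 599.4 m³/s.
With Δt = 1 h = 3600 s, V = ΣQ_DR · Δt = 599.4 × 3600 = 2.16 × 10^6 m³.

V ≈ 2.16 × 10^6 m³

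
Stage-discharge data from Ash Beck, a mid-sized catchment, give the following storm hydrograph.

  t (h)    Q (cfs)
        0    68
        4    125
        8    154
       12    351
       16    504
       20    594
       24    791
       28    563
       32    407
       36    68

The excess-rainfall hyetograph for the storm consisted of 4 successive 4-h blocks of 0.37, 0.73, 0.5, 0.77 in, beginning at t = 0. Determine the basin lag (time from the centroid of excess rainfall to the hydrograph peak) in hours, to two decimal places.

t_L ≈ 15.18 h

Centroid of excess rainfall: t_c = Σ P_i·t̄_i / ΣP_i = 8.8186 h (block centres at 2, 6, 10, 14 h).
Hydrograph peak occurs at t = 24 h, so basin lag t_L = 24 − 8.8186 = 15.18 h.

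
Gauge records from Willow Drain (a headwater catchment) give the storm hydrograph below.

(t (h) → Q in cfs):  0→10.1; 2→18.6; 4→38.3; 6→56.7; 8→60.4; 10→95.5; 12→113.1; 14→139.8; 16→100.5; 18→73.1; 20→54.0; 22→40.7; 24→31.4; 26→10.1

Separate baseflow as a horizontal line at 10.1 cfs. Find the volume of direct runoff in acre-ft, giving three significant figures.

Direct-runoff ordinates (Q − Q_b): 0.0, 8.5, 28.2, 46.6, 50.3, 85.4, 103.0, 129.7, 90.4, 63.0, 43.9, 30.6, 21.3, 0.0 cfs.
ΣQ_DR = 700.9 cfs.
With Δt = 2 h = 7200 s, V = ΣQ_DR · Δt = 700.9 × 7200 = 5.05 × 10^6 ft³ = 116 acre-ft.

V ≈ 116 acre-ft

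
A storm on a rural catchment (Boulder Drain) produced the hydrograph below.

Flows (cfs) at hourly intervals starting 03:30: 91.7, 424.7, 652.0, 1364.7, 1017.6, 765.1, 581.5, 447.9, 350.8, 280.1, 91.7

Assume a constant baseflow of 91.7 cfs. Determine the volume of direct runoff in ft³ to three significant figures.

V ≈ 1.82 × 10^7 ft³

Direct-runoff ordinates (Q − Q_b): 0.0, 333.0, 560.3, 1273.0, 925.9, 673.4, 489.8, 356.2, 259.1, 188.4, 0.0 cfs.
ΣQ_DR = 5059 cfs.
With Δt = 1 h = 3600 s, V = ΣQ_DR · Δt = 5059 × 3600 = 1.82 × 10^7 ft³.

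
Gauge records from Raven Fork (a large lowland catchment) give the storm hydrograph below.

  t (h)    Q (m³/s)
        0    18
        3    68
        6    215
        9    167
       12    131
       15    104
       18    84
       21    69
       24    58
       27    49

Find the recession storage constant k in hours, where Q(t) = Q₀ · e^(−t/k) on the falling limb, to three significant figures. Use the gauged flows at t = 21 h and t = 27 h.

On the falling limb, Q drops from 69 to 49 m³/s between t = 21 h and t = 27 h (Δt = 6 h).
k = −Δt / ln(Q₂/Q₁) = −6 / ln(49/69) = 17.5 h.

k ≈ 17.5 h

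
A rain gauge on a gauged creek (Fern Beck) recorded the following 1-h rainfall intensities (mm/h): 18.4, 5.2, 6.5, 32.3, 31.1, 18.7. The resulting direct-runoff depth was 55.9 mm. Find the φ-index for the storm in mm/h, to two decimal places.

Only the 4 blocks with intensity above φ contribute runoff: 18.4, 32.3, 31.1, 18.7 mm/h.
Σ(I−φ)·Δt = d  ⇒  (18.4+32.3+31.1+18.7 − 4φ)·1 = 55.9
φ = (100.5 − 55.9/1) / 4 = 11.15 mm/h.

φ ≈ 11.15 mm/h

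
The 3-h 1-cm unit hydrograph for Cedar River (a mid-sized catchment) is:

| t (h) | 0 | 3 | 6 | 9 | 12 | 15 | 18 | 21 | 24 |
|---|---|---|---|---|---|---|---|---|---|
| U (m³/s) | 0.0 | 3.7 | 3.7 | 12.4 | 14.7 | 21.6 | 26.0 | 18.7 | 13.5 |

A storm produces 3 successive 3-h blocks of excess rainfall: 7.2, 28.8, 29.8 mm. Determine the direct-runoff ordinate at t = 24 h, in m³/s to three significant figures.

Q ≈ 141 m³/s

By discrete convolution, Q_j = Σ (P_i / 10 mm) · U_{j−i}.
At t = 24 h (j=8): Q = (7.2/10)·13.5 + (28.8/10)·18.7 + (29.8/10)·26.0 = 141 m³/s.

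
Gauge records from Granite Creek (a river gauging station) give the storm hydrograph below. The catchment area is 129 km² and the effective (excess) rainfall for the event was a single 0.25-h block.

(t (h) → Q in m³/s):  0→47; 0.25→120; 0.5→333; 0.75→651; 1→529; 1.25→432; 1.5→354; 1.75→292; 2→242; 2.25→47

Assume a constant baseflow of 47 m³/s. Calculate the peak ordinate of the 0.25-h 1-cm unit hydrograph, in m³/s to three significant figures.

U_p ≈ 336 m³/s

Direct runoff: 0.0, 73.0, 286.0, 604.0, 482.0, 385.0, 307.0, 245.0, 195.0, 0.0 m³/s; ΣQ_DR = 2577 m³/s, peak = 604.0 m³/s.
Runoff depth d = ΣQ_DR·Δt / A = 2577 × 900 / (129 km²) = 17.98 mm.
The 1-cm UH is the DRH scaled by (10 mm)/d, so U_p = 604.0 × 10/17.98 = 336 m³/s.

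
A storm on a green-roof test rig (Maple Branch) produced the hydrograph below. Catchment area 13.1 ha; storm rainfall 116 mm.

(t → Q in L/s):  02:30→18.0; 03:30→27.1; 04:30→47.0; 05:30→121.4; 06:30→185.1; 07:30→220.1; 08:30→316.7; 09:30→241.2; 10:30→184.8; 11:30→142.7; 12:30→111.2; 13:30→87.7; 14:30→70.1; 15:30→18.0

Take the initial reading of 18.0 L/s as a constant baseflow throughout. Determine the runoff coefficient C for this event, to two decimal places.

ΣQ_DR = 1539 L/s; V = ΣQ_DR·Δt = 5.541 × 10^6 L.
Runoff depth d = V / A = 42.30 mm.
C = d / P = 42.30 / 116 = 0.36.

C ≈ 0.36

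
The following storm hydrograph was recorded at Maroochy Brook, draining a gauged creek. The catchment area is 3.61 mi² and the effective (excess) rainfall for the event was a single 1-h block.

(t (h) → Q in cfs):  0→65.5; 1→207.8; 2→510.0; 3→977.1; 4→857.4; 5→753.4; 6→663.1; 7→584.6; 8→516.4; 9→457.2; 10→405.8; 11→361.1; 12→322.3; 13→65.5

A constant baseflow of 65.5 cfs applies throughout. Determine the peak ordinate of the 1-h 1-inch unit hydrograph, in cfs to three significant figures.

U_p ≈ 364 cfs

Direct runoff: 0.0, 142.3, 444.5, 911.6, 791.9, 687.9, 597.6, 519.1, 450.9, 391.7, 340.3, 295.6, 256.8, 0.0 cfs; ΣQ_DR = 5830 cfs, peak = 911.6 cfs.
Runoff depth d = ΣQ_DR·Δt / A = 5830 × 3600 / (3.61 mi²) = 2.503 in.
The 1-inch UH is the DRH scaled by (1 in)/d, so U_p = 911.6 × 1/2.503 = 364 cfs.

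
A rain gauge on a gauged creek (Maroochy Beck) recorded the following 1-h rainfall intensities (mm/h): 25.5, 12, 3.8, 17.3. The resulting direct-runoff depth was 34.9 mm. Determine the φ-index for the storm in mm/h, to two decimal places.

φ ≈ 6.63 mm/h

Only the 3 blocks with intensity above φ contribute runoff: 25.5, 12, 17.3 mm/h.
Σ(I−φ)·Δt = d  ⇒  (25.5+12+17.3 − 3φ)·1 = 34.9
φ = (54.80 − 34.9/1) / 3 = 6.63 mm/h.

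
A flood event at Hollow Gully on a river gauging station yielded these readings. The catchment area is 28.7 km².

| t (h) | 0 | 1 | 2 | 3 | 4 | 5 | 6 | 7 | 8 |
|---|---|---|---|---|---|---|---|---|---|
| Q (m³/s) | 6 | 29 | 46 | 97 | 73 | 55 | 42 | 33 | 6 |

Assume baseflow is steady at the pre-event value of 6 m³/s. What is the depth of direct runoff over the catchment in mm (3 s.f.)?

Direct runoff: 0.0, 23.0, 40.0, 91.0, 67.0, 49.0, 36.0, 27.0, 0.0 m³/s; ΣQ_DR = 333.0 m³/s.
V = ΣQ_DR · Δt = 333.0 × 3600 s = 1.199 × 10^6 m³.
Over A = 28.7 km², depth = V / A = 41.8 mm.

d ≈ 41.8 mm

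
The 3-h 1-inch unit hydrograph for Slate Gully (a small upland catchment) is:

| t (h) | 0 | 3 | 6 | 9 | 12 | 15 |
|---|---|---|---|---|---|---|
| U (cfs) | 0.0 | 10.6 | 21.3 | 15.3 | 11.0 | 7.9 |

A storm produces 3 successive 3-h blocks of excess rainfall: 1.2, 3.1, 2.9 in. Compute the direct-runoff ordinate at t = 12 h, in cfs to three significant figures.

By discrete convolution, Q_j = Σ (P_i / 1 in) · U_{j−i}.
At t = 12 h (j=4): Q = (1.2/1)·11.0 + (3.1/1)·15.3 + (2.9/1)·21.3 = 122 cfs.

Q ≈ 122 cfs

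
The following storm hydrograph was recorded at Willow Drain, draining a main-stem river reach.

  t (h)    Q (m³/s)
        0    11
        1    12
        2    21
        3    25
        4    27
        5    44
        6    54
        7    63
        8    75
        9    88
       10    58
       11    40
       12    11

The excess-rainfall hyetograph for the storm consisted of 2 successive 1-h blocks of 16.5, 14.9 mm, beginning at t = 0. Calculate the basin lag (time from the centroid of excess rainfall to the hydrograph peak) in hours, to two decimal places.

Centroid of excess rainfall: t_c = Σ P_i·t̄_i / ΣP_i = 0.9745 h (block centres at 0.5, 1.5 h).
Hydrograph peak occurs at t = 9 h, so basin lag t_L = 9 − 0.9745 = 8.03 h.

t_L ≈ 8.03 h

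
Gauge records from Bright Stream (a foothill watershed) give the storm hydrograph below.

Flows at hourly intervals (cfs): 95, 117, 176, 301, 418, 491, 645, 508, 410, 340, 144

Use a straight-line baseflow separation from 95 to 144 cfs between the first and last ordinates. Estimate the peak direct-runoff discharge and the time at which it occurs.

Q_p = 520.60 cfs at t = 6 h

Subtracting baseflow gives direct-runoff ordinates: 0.00, 17.10, 71.20, 191.30, 303.40, 371.50, 520.60, 378.70, 275.80, 200.90, 0.00 cfs.
The maximum is 520.60 cfs, occurring at the reading for t = 6 h.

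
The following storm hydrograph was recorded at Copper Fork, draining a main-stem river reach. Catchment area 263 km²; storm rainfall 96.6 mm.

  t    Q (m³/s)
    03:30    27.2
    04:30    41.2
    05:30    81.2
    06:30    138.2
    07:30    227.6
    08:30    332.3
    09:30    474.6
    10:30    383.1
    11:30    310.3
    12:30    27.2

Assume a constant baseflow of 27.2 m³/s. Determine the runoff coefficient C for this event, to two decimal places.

ΣQ_DR = 1771 m³/s; V = ΣQ_DR·Δt = 6.375 × 10^6 m³.
Runoff depth d = V / A = 24.24 mm.
C = d / P = 24.24 / 96.6 = 0.25.

C ≈ 0.25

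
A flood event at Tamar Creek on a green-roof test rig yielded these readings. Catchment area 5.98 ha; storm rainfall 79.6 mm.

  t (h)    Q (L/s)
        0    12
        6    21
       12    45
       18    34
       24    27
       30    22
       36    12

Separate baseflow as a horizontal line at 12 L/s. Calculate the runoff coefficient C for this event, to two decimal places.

ΣQ_DR = 89.00 L/s; V = ΣQ_DR·Δt = 1.922 × 10^6 L.
Runoff depth d = V / A = 32.15 mm.
C = d / P = 32.15 / 79.6 = 0.40.

C ≈ 0.40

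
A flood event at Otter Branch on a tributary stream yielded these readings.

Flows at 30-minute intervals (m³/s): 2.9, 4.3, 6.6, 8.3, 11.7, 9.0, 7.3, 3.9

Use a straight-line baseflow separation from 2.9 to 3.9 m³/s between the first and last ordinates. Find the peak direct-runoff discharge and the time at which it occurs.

Subtracting baseflow gives direct-runoff ordinates: 0.00, 1.26, 3.41, 4.97, 8.23, 5.39, 3.54, 0.00 m³/s.
The maximum is 8.23 m³/s, occurring at the reading for t = 2 h.

Q_p = 8.23 m³/s at t = 2 h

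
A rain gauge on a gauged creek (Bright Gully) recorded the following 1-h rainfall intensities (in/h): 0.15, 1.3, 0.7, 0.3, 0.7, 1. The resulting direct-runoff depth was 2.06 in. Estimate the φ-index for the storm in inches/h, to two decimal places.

Only the 4 blocks with intensity above φ contribute runoff: 1.3, 0.7, 0.7, 1 in/h.
Σ(I−φ)·Δt = d  ⇒  (1.3+0.7+0.7+1 − 4φ)·1 = 2.06
φ = (3.700 − 2.06/1) / 4 = 0.41 in/h.

φ ≈ 0.41 in/h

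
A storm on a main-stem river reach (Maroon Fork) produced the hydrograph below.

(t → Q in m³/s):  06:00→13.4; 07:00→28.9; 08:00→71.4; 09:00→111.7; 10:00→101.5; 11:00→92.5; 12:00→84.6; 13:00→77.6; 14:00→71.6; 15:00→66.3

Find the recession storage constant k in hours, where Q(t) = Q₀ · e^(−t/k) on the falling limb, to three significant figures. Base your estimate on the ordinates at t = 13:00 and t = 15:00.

On the falling limb, Q drops from 77.6 to 66.3 m³/s between t = 13:00 and t = 15:00 (Δt = 2 h).
k = −Δt / ln(Q₂/Q₁) = −2 / ln(66.3/77.6) = 12.7 h.

k ≈ 12.7 h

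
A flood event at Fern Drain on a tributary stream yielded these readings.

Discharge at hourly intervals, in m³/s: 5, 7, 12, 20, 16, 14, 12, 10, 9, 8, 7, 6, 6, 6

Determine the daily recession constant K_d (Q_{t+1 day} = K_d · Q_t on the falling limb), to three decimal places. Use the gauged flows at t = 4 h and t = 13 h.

K_d ≈ 0.073

Between t = 4 h and t = 13 h the flow falls from 16 to 6 m³/s over 9×1 h = 9 h.
Per-interval ratio K = (6/16)^(1/9) = 0.8967; K_d = K^(24/1) = 0.073.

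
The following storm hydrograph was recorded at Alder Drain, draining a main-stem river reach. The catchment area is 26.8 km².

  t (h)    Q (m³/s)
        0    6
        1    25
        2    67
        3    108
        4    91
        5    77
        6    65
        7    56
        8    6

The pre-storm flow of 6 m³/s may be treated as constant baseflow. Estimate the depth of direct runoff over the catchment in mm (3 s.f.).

Direct runoff: 0.0, 19.0, 61.0, 102.0, 85.0, 71.0, 59.0, 50.0, 0.0 m³/s; ΣQ_DR = 447.0 m³/s.
V = ΣQ_DR · Δt = 447.0 × 3600 s = 1.609 × 10^6 m³.
Over A = 26.8 km², depth = V / A = 60.0 mm.

d ≈ 60.0 mm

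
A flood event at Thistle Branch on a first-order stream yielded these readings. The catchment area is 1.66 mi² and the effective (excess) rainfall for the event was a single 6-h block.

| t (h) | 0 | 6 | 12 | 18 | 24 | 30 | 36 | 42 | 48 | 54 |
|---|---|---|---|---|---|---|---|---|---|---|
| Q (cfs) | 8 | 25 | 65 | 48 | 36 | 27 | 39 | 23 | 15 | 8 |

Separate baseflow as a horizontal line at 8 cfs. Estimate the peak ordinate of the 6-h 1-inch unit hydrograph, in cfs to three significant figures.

Direct runoff: 0.0, 17.0, 57.0, 40.0, 28.0, 19.0, 31.0, 15.0, 7.0, 0.0 cfs; ΣQ_DR = 214.0 cfs, peak = 57.0 cfs.
Runoff depth d = ΣQ_DR·Δt / A = 214.0 × 21600 / (1.66 mi²) = 1.199 in.
The 1-inch UH is the DRH scaled by (1 in)/d, so U_p = 57.0 × 1/1.199 = 47.6 cfs.

U_p ≈ 47.6 cfs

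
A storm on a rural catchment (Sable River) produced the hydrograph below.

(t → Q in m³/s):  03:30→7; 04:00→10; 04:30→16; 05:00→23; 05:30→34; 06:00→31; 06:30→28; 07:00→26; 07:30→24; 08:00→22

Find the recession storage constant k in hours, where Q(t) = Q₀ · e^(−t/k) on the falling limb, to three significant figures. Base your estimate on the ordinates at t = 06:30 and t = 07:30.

k ≈ 6.49 h

On the falling limb, Q drops from 28 to 24 m³/s between t = 06:30 and t = 07:30 (Δt = 1 h).
k = −Δt / ln(Q₂/Q₁) = −1 / ln(24/28) = 6.49 h.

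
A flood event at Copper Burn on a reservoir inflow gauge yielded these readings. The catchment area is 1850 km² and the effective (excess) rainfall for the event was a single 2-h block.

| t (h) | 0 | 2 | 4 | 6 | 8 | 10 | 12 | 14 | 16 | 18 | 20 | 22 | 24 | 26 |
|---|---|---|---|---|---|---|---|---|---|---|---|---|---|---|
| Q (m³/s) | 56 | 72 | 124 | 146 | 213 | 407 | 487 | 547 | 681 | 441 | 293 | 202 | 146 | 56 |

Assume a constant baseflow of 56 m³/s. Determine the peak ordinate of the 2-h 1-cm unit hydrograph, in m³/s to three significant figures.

U_p ≈ 520 m³/s

Direct runoff: 0.0, 16.0, 68.0, 90.0, 157.0, 351.0, 431.0, 491.0, 625.0, 385.0, 237.0, 146.0, 90.0, 0.0 m³/s; ΣQ_DR = 3087 m³/s, peak = 625.0 m³/s.
Runoff depth d = ΣQ_DR·Δt / A = 3087 × 7200 / (1850 km²) = 12.01 mm.
The 1-cm UH is the DRH scaled by (10 mm)/d, so U_p = 625.0 × 10/12.01 = 520 m³/s.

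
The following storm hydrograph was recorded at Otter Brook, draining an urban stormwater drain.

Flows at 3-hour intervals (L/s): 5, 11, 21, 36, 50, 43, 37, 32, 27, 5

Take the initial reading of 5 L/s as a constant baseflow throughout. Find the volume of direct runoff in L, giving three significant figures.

Direct-runoff ordinates (Q − Q_b): 0.0, 6.0, 16.0, 31.0, 45.0, 38.0, 32.0, 27.0, 22.0, 0.0 L/s.
ΣQ_DR = 217.0 L/s.
With Δt = 3 h = 10800 s, V = ΣQ_DR · Δt = 217.0 × 10800 = 2.34 × 10^6 L.

V ≈ 2.34 × 10^6 L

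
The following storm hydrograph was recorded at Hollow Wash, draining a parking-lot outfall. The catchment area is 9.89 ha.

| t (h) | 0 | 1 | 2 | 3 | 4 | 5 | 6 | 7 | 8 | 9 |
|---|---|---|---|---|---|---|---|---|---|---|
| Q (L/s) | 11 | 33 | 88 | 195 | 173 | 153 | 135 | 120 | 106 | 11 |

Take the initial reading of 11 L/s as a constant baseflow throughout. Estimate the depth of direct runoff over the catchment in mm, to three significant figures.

d ≈ 33.3 mm

Direct runoff: 0.0, 22.0, 77.0, 184.0, 162.0, 142.0, 124.0, 109.0, 95.0, 0.0 L/s; ΣQ_DR = 915.0 L/s.
V = ΣQ_DR · Δt = 915.0 × 3600 s = 3.294 × 10^6 L.
Over A = 9.89 ha, depth = V / A = 33.3 mm.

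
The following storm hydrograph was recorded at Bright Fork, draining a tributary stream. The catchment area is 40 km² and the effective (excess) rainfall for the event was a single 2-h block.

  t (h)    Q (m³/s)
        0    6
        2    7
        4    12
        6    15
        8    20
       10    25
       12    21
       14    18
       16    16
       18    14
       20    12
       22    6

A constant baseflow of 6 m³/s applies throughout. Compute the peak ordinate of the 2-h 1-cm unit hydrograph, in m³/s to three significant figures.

U_p ≈ 10.6 m³/s

Direct runoff: 0.0, 1.0, 6.0, 9.0, 14.0, 19.0, 15.0, 12.0, 10.0, 8.0, 6.0, 0.0 m³/s; ΣQ_DR = 100.0 m³/s, peak = 19.0 m³/s.
Runoff depth d = ΣQ_DR·Δt / A = 100.0 × 7200 / (40 km²) = 18.00 mm.
The 1-cm UH is the DRH scaled by (10 mm)/d, so U_p = 19.0 × 10/18.00 = 10.6 m³/s.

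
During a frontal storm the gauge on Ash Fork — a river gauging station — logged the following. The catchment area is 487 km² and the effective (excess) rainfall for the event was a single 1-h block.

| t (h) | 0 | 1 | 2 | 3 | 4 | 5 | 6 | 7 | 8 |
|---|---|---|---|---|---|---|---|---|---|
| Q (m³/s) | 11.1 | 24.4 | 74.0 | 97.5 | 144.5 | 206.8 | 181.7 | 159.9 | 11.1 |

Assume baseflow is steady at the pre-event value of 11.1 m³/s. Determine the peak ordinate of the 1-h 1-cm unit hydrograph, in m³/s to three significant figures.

Direct runoff: 0.0, 13.3, 62.9, 86.4, 133.4, 195.7, 170.6, 148.8, 0.0 m³/s; ΣQ_DR = 811.1 m³/s, peak = 195.7 m³/s.
Runoff depth d = ΣQ_DR·Δt / A = 811.1 × 3600 / (487 km²) = 5.996 mm.
The 1-cm UH is the DRH scaled by (10 mm)/d, so U_p = 195.7 × 10/5.996 = 326 m³/s.

U_p ≈ 326 m³/s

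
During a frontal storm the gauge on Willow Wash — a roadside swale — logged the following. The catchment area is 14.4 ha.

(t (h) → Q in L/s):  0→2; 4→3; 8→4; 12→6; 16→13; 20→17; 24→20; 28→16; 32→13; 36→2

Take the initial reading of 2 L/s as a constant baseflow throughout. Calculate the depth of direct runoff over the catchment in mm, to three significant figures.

d ≈ 7.60 mm

Direct runoff: 0.0, 1.0, 2.0, 4.0, 11.0, 15.0, 18.0, 14.0, 11.0, 0.0 L/s; ΣQ_DR = 76.00 L/s.
V = ΣQ_DR · Δt = 76.00 × 14400 s = 1.094 × 10^6 L.
Over A = 14.4 ha, depth = V / A = 7.60 mm.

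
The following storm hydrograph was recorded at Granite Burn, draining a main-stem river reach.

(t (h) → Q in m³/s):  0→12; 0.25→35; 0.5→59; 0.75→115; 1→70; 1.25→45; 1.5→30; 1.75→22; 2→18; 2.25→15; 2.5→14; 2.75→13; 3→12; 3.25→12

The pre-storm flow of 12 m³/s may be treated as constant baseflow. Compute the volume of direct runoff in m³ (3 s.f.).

Direct-runoff ordinates (Q − Q_b): 0.0, 23.0, 47.0, 103.0, 58.0, 33.0, 18.0, 10.0, 6.0, 3.0, 2.0, 1.0, 0.0, 0.0 m³/s.
ΣQ_DR = 304.0 m³/s.
With Δt = 0.25 h = 900 s, V = ΣQ_DR · Δt = 304.0 × 900 = 2.74 × 10^5 m³.

V ≈ 2.74 × 10^5 m³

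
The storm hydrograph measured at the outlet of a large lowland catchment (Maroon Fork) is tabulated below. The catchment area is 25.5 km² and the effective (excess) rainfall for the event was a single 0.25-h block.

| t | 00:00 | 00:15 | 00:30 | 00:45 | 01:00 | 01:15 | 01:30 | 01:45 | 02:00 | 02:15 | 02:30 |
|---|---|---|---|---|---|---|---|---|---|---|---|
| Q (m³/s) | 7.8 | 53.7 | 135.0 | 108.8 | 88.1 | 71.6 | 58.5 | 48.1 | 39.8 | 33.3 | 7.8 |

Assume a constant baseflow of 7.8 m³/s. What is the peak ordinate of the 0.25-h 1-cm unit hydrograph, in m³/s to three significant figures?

U_p ≈ 63.6 m³/s

Direct runoff: 0.0, 45.9, 127.2, 101.0, 80.3, 63.8, 50.7, 40.3, 32.0, 25.5, 0.0 m³/s; ΣQ_DR = 566.7 m³/s, peak = 127.2 m³/s.
Runoff depth d = ΣQ_DR·Δt / A = 566.7 × 900 / (25.5 km²) = 20.00 mm.
The 1-cm UH is the DRH scaled by (10 mm)/d, so U_p = 127.2 × 10/20.00 = 63.6 m³/s.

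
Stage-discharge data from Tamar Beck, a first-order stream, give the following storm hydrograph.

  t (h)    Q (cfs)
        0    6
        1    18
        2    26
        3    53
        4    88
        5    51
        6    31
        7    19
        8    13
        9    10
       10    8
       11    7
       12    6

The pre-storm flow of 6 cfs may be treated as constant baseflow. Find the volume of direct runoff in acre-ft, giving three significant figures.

V ≈ 21.3 acre-ft

Direct-runoff ordinates (Q − Q_b): 0.0, 12.0, 20.0, 47.0, 82.0, 45.0, 25.0, 13.0, 7.0, 4.0, 2.0, 1.0, 0.0 cfs.
ΣQ_DR = 258.0 cfs.
With Δt = 1 h = 3600 s, V = ΣQ_DR · Δt = 258.0 × 3600 = 9.29 × 10^5 ft³ = 21.3 acre-ft.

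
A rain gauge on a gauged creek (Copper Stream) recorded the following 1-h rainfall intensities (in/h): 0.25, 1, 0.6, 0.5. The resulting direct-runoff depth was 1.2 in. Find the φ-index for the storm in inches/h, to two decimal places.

Only the 3 blocks with intensity above φ contribute runoff: 1, 0.6, 0.5 in/h.
Σ(I−φ)·Δt = d  ⇒  (1+0.6+0.5 − 3φ)·1 = 1.2
φ = (2.100 − 1.2/1) / 3 = 0.30 in/h.

φ ≈ 0.30 in/h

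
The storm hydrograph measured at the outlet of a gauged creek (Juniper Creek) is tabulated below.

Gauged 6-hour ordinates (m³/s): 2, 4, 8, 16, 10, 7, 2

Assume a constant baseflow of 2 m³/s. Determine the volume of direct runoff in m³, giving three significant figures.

V ≈ 7.56 × 10^5 m³

Direct-runoff ordinates (Q − Q_b): 0.0, 2.0, 6.0, 14.0, 8.0, 5.0, 0.0 m³/s.
ΣQ_DR = 35.00 m³/s.
With Δt = 6 h = 21600 s, V = ΣQ_DR · Δt = 35.00 × 21600 = 7.56 × 10^5 m³.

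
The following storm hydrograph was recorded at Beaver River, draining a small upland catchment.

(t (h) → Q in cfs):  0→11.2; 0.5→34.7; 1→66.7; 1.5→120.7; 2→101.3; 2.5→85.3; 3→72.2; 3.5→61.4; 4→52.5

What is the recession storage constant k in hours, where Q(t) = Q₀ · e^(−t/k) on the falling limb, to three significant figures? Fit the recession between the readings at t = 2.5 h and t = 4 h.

On the falling limb, Q drops from 85.3 to 52.5 cfs between t = 2.5 h and t = 4 h (Δt = 1.5 h).
k = −Δt / ln(Q₂/Q₁) = −1.5 / ln(52.5/85.3) = 3.09 h.

k ≈ 3.09 h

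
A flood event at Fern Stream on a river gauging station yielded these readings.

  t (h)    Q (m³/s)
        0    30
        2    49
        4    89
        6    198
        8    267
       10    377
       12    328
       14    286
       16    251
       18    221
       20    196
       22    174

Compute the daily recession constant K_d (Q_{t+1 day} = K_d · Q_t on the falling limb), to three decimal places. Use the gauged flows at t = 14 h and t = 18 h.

K_d ≈ 0.213

Between t = 14 h and t = 18 h the flow falls from 286 to 221 m³/s over 2×2 h = 4 h.
Per-interval ratio K = (221/286)^(1/2) = 0.8790; K_d = K^(24/2) = 0.213.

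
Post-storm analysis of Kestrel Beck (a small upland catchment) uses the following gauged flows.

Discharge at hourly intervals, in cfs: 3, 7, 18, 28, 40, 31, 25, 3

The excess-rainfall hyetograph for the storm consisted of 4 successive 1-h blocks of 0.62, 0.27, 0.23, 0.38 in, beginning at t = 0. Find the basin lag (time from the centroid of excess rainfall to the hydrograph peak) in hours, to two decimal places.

t_L ≈ 2.25 h

Centroid of excess rainfall: t_c = Σ P_i·t̄_i / ΣP_i = 1.7467 h (block centres at 0.5, 1.5, 2.5, 3.5 h).
Hydrograph peak occurs at t = 4 h, so basin lag t_L = 4 − 1.7467 = 2.25 h.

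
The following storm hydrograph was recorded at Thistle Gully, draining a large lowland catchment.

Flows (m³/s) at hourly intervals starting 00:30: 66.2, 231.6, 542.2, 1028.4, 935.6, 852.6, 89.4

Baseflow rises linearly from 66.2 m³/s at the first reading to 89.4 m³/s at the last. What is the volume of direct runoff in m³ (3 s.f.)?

V ≈ 1.15 × 10^7 m³

Direct-runoff ordinates (Q − Q_b): 0.00, 161.53, 468.27, 950.60, 853.93, 767.07, 0.00 m³/s.
ΣQ_DR = 3201 m³/s.
With Δt = 1 h = 3600 s, V = ΣQ_DR · Δt = 3201 × 3600 = 1.15 × 10^7 m³.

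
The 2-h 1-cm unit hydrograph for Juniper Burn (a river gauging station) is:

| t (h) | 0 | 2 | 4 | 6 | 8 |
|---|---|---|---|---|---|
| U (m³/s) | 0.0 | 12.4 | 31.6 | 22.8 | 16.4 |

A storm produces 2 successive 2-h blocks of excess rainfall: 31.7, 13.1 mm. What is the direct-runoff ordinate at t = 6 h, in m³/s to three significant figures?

Q ≈ 114 m³/s

By discrete convolution, Q_j = Σ (P_i / 10 mm) · U_{j−i}.
At t = 6 h (j=3): Q = (31.7/10)·22.8 + (13.1/10)·31.6 = 114 m³/s.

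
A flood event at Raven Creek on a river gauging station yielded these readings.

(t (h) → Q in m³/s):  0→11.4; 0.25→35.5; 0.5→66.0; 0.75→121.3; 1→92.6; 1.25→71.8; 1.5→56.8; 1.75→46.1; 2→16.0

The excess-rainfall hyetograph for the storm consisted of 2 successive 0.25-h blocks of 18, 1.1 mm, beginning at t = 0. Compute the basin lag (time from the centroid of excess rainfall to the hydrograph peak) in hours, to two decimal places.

t_L ≈ 0.61 h

Centroid of excess rainfall: t_c = Σ P_i·t̄_i / ΣP_i = 0.1394 h (block centres at 0.125, 0.375 h).
Hydrograph peak occurs at t = 0.75 h, so basin lag t_L = 0.75 − 0.1394 = 0.61 h.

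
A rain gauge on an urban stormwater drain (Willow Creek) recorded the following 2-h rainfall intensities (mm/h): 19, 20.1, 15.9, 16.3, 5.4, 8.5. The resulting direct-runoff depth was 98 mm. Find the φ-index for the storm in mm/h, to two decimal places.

Only the 5 blocks with intensity above φ contribute runoff: 19, 20.1, 15.9, 16.3, 8.5 mm/h.
Σ(I−φ)·Δt = d  ⇒  (19+20.1+15.9+16.3+8.5 − 5φ)·2 = 98
φ = (79.80 − 98/2) / 5 = 6.16 mm/h.

φ ≈ 6.16 mm/h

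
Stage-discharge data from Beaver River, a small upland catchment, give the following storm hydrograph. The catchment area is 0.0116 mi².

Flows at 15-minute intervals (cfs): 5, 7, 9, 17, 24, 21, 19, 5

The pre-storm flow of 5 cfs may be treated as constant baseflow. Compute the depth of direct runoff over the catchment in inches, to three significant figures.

d ≈ 2.24 in

Direct runoff: 0.0, 2.0, 4.0, 12.0, 19.0, 16.0, 14.0, 0.0 cfs; ΣQ_DR = 67.00 cfs.
V = ΣQ_DR · Δt = 67.00 × 900 s = 60300 ft³.
Over A = 0.0116 mi², depth = V / A = 2.24 in.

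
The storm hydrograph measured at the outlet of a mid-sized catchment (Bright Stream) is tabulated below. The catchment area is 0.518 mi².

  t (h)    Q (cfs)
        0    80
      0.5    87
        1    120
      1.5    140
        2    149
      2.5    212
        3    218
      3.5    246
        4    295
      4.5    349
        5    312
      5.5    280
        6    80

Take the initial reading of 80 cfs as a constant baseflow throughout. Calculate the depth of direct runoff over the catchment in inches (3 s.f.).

Direct runoff: 0.0, 7.0, 40.0, 60.0, 69.0, 132.0, 138.0, 166.0, 215.0, 269.0, 232.0, 200.0, 0.0 cfs; ΣQ_DR = 1528 cfs.
V = ΣQ_DR · Δt = 1528 × 1800 s = 2.750 × 10^6 ft³.
Over A = 0.518 mi², depth = V / A = 2.29 in.

d ≈ 2.29 in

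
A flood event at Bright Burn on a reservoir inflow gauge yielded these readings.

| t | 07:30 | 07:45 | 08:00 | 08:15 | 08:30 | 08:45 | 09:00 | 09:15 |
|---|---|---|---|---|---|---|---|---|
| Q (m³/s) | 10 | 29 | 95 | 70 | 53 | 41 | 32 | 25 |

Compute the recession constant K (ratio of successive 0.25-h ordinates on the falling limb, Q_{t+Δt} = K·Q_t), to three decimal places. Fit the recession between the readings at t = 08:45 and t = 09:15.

K ≈ 0.781

Using the recession-limb readings at t = 08:45 and t = 09:15: Q falls from 41 to 25 m³/s over 2 intervals.
K = (Q₂/Q₁)^(1/2) = (25/41)^(1/2) = 0.781.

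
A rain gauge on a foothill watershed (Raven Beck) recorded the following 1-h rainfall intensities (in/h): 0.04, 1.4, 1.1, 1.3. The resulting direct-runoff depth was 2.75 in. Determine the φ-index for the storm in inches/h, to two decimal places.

Only the 3 blocks with intensity above φ contribute runoff: 1.4, 1.1, 1.3 in/h.
Σ(I−φ)·Δt = d  ⇒  (1.4+1.1+1.3 − 3φ)·1 = 2.75
φ = (3.800 − 2.75/1) / 3 = 0.35 in/h.

φ ≈ 0.35 in/h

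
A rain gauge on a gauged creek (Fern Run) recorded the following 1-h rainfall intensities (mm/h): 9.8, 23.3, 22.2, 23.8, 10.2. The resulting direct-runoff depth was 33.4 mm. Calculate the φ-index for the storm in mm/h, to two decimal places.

Only the 3 blocks with intensity above φ contribute runoff: 23.3, 22.2, 23.8 mm/h.
Σ(I−φ)·Δt = d  ⇒  (23.3+22.2+23.8 − 3φ)·1 = 33.4
φ = (69.30 − 33.4/1) / 3 = 11.97 mm/h.

φ ≈ 11.97 mm/h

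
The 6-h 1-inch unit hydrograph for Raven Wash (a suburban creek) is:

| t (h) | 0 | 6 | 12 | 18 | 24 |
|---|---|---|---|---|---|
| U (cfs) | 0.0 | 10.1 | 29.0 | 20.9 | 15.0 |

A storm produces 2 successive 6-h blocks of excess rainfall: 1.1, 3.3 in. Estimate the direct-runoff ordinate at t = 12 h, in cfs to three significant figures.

Q ≈ 65.2 cfs

By discrete convolution, Q_j = Σ (P_i / 1 in) · U_{j−i}.
At t = 12 h (j=2): Q = (1.1/1)·29.0 + (3.3/1)·10.1 = 65.2 cfs.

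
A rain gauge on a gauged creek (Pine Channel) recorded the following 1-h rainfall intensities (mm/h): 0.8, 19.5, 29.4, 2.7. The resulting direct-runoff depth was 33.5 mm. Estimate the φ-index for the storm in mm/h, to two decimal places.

φ ≈ 7.70 mm/h

Only the 2 blocks with intensity above φ contribute runoff: 19.5, 29.4 mm/h.
Σ(I−φ)·Δt = d  ⇒  (19.5+29.4 − 2φ)·1 = 33.5
φ = (48.90 − 33.5/1) / 2 = 7.70 mm/h.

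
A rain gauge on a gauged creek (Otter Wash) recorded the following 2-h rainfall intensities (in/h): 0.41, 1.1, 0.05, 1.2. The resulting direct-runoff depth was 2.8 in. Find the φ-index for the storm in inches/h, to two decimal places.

Only the 2 blocks with intensity above φ contribute runoff: 1.1, 1.2 in/h.
Σ(I−φ)·Δt = d  ⇒  (1.1+1.2 − 2φ)·2 = 2.8
φ = (2.300 − 2.8/2) / 2 = 0.45 in/h.

φ ≈ 0.45 in/h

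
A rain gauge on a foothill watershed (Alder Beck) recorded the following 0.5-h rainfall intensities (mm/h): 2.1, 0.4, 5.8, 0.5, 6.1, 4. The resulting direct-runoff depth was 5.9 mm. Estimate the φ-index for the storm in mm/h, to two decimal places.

φ ≈ 1.55 mm/h

Only the 4 blocks with intensity above φ contribute runoff: 2.1, 5.8, 6.1, 4 mm/h.
Σ(I−φ)·Δt = d  ⇒  (2.1+5.8+6.1+4 − 4φ)·0.5 = 5.9
φ = (18.00 − 5.9/0.5) / 4 = 1.55 mm/h.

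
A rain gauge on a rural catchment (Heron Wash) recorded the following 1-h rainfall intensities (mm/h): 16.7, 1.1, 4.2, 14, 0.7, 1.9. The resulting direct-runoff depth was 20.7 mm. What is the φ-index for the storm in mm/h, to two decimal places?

φ ≈ 5.00 mm/h

Only the 2 blocks with intensity above φ contribute runoff: 16.7, 14 mm/h.
Σ(I−φ)·Δt = d  ⇒  (16.7+14 − 2φ)·1 = 20.7
φ = (30.70 − 20.7/1) / 2 = 5.00 mm/h.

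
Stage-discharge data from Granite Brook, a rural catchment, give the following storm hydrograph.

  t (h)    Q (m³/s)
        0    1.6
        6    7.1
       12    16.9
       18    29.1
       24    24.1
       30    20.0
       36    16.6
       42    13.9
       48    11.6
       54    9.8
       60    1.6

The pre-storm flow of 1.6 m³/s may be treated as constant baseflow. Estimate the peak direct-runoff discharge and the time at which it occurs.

Q_p = 27.5 m³/s at t = 18 h

Subtracting baseflow gives direct-runoff ordinates: 0.0, 5.5, 15.3, 27.5, 22.5, 18.4, 15.0, 12.3, 10.0, 8.2, 0.0 m³/s.
The maximum is 27.5 m³/s, occurring at the reading for t = 18 h.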